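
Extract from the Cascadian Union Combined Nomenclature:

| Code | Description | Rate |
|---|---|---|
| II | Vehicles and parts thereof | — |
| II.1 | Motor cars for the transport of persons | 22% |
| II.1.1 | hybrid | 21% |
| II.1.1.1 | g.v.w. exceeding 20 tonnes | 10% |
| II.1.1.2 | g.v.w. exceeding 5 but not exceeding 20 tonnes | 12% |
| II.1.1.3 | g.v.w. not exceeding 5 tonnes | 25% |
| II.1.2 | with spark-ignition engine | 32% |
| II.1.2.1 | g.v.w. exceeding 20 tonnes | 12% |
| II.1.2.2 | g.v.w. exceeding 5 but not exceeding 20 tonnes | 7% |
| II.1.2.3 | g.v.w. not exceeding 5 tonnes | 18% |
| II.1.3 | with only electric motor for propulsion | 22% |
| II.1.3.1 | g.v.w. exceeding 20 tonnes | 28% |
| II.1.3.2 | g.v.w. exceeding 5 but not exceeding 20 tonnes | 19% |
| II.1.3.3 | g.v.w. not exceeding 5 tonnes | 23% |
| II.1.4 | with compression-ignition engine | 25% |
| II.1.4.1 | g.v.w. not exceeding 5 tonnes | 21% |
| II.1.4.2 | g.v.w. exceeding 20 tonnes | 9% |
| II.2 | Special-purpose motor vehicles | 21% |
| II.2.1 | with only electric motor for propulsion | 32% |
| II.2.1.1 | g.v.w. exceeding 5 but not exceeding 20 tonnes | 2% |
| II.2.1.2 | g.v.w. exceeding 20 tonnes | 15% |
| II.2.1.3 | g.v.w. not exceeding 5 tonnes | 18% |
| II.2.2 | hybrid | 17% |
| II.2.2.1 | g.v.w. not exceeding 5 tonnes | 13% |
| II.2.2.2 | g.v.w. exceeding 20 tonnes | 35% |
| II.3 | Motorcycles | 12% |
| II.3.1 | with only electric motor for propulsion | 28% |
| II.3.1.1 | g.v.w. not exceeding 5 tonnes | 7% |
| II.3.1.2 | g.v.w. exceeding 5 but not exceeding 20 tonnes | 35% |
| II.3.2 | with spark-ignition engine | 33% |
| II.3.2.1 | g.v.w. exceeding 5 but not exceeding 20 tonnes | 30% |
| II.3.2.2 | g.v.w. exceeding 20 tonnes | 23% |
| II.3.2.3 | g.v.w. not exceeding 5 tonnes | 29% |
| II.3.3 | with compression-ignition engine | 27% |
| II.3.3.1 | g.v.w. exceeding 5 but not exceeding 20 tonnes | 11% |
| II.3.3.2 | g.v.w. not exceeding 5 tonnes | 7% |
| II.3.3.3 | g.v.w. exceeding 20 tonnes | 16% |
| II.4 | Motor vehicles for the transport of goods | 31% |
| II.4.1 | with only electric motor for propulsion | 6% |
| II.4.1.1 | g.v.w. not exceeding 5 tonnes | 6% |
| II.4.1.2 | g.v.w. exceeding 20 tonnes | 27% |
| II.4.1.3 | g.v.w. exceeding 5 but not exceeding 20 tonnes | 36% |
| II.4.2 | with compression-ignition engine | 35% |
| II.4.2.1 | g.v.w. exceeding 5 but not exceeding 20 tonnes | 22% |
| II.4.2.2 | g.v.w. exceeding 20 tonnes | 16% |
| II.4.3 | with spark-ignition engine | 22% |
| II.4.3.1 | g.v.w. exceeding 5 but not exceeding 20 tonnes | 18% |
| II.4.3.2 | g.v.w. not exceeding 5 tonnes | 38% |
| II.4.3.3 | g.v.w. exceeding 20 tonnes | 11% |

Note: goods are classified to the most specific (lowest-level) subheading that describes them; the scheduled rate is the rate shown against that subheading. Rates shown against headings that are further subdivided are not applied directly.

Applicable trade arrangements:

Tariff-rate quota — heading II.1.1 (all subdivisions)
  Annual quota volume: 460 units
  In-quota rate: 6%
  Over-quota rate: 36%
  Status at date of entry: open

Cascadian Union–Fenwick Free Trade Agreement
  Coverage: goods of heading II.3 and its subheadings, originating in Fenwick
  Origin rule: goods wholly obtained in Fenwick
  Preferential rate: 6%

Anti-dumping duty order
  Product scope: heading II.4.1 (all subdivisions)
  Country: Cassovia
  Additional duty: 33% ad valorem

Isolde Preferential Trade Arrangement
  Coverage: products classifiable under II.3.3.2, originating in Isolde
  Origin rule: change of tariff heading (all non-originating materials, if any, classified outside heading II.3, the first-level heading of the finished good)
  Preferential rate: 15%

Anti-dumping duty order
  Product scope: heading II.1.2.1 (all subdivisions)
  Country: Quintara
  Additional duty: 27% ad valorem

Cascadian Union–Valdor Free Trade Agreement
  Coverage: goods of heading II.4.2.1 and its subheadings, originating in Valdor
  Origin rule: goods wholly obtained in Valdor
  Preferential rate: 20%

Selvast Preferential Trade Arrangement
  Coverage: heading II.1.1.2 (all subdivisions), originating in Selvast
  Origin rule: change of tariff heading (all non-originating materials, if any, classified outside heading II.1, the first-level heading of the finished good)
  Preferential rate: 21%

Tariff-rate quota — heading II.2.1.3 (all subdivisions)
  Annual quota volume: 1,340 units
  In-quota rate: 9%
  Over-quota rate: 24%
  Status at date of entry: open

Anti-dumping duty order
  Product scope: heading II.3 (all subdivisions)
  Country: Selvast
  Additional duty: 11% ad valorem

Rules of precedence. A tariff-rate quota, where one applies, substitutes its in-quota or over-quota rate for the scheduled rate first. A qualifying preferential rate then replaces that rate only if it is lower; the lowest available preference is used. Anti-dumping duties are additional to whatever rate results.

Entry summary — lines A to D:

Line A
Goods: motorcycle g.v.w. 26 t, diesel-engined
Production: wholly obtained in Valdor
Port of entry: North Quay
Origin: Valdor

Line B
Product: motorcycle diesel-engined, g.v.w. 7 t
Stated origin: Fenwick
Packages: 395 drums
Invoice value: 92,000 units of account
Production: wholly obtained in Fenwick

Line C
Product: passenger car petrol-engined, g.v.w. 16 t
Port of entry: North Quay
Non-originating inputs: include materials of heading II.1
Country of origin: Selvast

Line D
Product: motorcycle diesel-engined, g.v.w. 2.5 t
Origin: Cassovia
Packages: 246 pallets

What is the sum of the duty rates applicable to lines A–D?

36%

Line A: motorcycle → II.3; diesel-engined → II.3.3; g.v.w. 26 t → II.3.3.3. Scheduled 16%. Valdor agreement on II.4.2.1: II.3.3.3 not covered. → 16%.
Line B: motorcycle → II.3; diesel-engined → II.3.3; g.v.w. 7 t → II.3.3.1. Scheduled 11%. Fenwick agreement on II.3: wholly obtained → 6% available; preferential 6%. → 6%.
Line C: passenger car → II.1; petrol-engined → II.1.2; g.v.w. 16 t → II.1.2.2. Scheduled 7%. Selvast agreement on II.1.1.2: II.1.2.2 not covered. → 7%.
Line D: motorcycle → II.3; diesel-engined → II.3.3; g.v.w. 2.5 t → II.3.3.2. Scheduled 7%. No special measure applies. → 7%.
Sum: 16% + 6% + 7% + 7% = 36%.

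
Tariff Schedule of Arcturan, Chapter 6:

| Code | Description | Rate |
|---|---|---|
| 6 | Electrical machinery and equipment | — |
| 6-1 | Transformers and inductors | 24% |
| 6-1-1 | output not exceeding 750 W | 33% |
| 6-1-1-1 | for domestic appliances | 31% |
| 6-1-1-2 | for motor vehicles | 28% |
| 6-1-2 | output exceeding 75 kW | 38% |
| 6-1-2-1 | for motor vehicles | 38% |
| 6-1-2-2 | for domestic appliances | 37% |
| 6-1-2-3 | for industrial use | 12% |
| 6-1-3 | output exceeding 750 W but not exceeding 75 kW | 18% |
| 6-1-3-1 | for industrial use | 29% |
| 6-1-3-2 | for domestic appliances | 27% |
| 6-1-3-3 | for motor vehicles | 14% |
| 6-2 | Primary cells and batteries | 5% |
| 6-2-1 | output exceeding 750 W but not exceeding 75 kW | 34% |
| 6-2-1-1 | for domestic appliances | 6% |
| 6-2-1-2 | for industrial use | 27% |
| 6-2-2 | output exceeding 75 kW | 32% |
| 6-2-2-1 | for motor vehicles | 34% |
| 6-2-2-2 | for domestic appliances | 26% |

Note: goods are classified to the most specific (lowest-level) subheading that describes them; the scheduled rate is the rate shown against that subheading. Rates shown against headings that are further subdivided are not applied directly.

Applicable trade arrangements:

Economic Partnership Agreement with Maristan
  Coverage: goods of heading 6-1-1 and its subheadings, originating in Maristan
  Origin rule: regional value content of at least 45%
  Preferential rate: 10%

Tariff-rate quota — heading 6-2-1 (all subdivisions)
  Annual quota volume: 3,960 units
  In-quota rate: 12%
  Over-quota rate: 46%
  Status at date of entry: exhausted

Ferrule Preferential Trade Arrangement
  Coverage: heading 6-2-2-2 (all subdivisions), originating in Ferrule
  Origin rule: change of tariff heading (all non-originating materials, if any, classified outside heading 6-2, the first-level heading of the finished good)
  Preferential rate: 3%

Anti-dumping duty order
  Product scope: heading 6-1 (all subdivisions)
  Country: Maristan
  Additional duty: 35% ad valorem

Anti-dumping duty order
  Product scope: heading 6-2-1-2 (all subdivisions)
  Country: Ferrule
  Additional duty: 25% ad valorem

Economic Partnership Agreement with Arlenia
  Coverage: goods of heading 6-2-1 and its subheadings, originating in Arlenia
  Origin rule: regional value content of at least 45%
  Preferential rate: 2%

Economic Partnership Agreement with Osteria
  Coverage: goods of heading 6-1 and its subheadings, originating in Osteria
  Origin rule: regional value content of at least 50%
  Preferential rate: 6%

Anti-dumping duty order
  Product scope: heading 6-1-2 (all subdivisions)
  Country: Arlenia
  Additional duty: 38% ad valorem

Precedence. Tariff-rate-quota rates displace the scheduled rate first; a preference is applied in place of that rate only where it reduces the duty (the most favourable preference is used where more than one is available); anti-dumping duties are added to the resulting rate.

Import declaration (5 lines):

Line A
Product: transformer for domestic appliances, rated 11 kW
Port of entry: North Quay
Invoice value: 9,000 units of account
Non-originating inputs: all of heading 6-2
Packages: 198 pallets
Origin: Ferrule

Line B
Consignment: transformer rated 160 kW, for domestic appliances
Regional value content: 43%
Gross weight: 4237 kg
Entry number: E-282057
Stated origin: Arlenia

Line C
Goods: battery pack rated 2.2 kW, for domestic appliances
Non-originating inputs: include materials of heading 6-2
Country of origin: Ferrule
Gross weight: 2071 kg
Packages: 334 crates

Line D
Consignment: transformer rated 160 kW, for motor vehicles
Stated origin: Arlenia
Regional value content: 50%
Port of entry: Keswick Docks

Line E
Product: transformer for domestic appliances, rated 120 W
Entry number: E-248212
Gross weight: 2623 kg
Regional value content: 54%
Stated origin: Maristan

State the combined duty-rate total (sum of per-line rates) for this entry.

269%

Line A: transformer → 6-1; rated 11 kW → 6-1-3; for domestic appliances → 6-1-3-2. Scheduled 27%. Ferrule agreement on 6-2-2-2: 6-1-3-2 not covered. → 27%.
Line B: transformer → 6-1; rated 160 kW → 6-1-2; for domestic appliances → 6-1-2-2. Scheduled 37%. Arlenia agreement on 6-2-1: 6-1-2-2 not covered; anti-dumping (Arlenia, 6-1-2): +38%; total 37% + 38% = 75%. → 75%.
Line C: battery pack → 6-2; rated 2.2 kW → 6-2-1; for domestic appliances → 6-2-1-1. Scheduled 6%. quota on 6-2-1 exhausted → over-quota 46%; Ferrule agreement on 6-2-2-2: 6-2-1-1 not covered. → 46%.
Line D: transformer → 6-1; rated 160 kW → 6-1-2; for motor vehicles → 6-1-2-1. Scheduled 38%. Arlenia agreement on 6-2-1: 6-1-2-1 not covered; anti-dumping (Arlenia, 6-1-2): +38%; total 38% + 38% = 76%. → 76%.
Line E: transformer → 6-1; rated 120 W → 6-1-1; for domestic appliances → 6-1-1-1. Scheduled 31%. Maristan agreement on 6-1-1: RVC ≥ 45% → 10% available; preferential 10%; anti-dumping (Maristan, 6-1): +35%; total 10% + 35% = 45%. → 45%.
Sum: 27% + 75% + 46% + 76% + 45% = 269%.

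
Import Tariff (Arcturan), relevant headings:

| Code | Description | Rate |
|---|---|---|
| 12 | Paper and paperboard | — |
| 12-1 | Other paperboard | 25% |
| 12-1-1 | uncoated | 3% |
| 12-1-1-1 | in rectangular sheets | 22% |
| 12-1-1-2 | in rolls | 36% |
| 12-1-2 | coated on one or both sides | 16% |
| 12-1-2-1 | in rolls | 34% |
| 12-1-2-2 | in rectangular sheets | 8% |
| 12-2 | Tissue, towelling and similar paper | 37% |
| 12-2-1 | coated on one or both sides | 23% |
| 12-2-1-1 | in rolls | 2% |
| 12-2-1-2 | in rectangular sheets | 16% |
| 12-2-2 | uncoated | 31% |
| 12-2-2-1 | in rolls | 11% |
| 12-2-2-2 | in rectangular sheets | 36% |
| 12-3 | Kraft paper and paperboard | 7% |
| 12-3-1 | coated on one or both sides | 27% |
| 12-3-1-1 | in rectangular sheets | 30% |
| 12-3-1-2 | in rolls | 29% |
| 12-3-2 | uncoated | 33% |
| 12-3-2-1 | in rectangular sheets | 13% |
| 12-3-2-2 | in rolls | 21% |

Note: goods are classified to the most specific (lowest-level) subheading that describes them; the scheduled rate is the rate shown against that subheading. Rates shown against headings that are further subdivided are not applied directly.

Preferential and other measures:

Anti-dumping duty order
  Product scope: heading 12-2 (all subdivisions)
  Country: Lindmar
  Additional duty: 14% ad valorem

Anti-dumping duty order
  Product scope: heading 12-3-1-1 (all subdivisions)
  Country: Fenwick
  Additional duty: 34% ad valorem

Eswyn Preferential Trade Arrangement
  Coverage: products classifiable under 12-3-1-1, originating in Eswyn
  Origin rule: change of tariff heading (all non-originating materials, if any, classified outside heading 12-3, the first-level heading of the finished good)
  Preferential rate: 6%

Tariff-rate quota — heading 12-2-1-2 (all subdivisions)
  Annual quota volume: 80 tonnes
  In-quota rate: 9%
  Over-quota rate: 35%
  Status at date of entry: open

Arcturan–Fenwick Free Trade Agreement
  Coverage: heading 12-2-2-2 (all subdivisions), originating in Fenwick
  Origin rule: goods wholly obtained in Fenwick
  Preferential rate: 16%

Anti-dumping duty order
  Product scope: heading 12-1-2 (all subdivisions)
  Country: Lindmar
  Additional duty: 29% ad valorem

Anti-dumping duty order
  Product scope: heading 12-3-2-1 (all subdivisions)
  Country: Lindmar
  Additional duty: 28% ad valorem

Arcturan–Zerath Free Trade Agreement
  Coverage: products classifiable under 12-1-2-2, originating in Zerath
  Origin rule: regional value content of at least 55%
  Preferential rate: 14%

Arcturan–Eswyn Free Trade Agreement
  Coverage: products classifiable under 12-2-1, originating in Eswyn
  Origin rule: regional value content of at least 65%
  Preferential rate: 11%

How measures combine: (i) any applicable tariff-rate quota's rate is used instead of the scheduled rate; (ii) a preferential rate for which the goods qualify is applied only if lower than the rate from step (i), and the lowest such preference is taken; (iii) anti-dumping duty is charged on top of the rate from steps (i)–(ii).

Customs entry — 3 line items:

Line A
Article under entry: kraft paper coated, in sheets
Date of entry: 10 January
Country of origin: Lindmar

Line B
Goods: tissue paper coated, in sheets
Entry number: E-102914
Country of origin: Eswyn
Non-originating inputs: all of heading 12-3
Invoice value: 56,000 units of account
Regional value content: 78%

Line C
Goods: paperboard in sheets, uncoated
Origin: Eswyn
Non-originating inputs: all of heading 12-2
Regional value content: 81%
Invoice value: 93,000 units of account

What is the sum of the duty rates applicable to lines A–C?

61%

Line A: kraft paper → 12-3; coated → 12-3-1; in sheets → 12-3-1-1. Scheduled 30%. No special measure applies. → 30%.
Line B: tissue paper → 12-2; coated → 12-2-1; in sheets → 12-2-1-2. Scheduled 16%. quota on 12-2-1-2 open → in-quota 9%; Eswyn agreement on 12-3-1-1: 12-2-1-2 not covered; Eswyn agreement on 12-2-1: RVC ≥ 65% → 11% available; preference 11% not lower than 9% → no reduction. → 9%.
Line C: paperboard → 12-1; uncoated → 12-1-1; in sheets → 12-1-1-1. Scheduled 22%. Eswyn agreement on 12-3-1-1: 12-1-1-1 not covered; Eswyn agreement on 12-2-1: 12-1-1-1 not covered. → 22%.
Sum: 30% + 9% + 22% = 61%.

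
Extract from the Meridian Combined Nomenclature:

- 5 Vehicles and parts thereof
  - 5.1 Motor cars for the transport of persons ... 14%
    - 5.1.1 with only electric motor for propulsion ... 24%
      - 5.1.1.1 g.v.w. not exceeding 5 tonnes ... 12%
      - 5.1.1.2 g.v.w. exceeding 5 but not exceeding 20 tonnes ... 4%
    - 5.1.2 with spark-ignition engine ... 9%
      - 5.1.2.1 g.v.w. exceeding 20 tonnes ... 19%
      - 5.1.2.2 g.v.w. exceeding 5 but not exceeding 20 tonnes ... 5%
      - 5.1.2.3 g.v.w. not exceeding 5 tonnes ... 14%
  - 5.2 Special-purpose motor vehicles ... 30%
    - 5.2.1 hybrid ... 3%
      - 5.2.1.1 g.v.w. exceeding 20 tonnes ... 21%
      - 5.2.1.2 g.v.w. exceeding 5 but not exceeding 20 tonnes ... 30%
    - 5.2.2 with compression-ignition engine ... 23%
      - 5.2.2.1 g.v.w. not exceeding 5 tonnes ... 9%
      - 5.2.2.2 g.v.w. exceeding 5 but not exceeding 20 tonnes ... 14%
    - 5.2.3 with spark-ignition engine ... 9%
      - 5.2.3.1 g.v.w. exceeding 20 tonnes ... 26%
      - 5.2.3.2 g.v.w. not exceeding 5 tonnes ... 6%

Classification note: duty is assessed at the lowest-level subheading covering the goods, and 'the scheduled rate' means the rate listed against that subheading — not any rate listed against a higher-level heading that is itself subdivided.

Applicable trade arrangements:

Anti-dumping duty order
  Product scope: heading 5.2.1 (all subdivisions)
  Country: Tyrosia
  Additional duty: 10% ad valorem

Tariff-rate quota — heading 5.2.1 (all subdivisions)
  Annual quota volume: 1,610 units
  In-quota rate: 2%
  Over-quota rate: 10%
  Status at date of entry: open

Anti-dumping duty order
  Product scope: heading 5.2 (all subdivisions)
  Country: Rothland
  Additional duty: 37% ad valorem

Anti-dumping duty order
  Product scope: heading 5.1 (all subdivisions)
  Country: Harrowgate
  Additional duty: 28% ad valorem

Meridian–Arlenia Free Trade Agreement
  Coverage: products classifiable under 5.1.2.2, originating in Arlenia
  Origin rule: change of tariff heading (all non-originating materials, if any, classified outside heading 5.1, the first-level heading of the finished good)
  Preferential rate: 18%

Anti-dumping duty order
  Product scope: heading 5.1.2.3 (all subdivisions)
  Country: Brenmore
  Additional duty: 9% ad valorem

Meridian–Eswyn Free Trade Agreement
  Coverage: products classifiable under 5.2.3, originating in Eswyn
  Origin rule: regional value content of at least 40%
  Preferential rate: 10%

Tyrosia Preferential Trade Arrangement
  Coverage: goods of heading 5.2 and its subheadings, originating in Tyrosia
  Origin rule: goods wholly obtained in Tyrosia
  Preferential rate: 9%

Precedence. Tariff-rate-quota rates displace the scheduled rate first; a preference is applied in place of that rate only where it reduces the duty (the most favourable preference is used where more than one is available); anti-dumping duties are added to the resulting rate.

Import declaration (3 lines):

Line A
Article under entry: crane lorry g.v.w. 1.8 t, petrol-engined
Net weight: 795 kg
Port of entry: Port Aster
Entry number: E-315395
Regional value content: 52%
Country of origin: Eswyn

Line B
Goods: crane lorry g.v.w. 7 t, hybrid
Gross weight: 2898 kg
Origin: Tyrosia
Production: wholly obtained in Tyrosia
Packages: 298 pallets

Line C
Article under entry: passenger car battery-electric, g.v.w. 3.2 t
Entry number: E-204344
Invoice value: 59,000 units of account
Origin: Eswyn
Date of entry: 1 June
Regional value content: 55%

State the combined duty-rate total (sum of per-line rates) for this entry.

30%

Line A: crane lorry → 5.2; petrol-engined → 5.2.3; g.v.w. 1.8 t → 5.2.3.2. Scheduled 6%. Eswyn agreement on 5.2.3: RVC ≥ 40% → 10% available; preference 10% not lower than 6% → no reduction. → 6%.
Line B: crane lorry → 5.2; hybrid → 5.2.1; g.v.w. 7 t → 5.2.1.2. Scheduled 30%. quota on 5.2.1 open → in-quota 2%; Tyrosia agreement on 5.2: wholly obtained → 9% available; preference 9% not lower than 2% → no reduction; anti-dumping (Tyrosia, 5.2.1): +10%; total 2% + 10% = 12%. → 12%.
Line C: passenger car → 5.1; battery-electric → 5.1.1; g.v.w. 3.2 t → 5.1.1.1. Scheduled 12%. Eswyn agreement on 5.2.3: 5.1.1.1 not covered. → 12%.
Sum: 6% + 12% + 12% = 30%.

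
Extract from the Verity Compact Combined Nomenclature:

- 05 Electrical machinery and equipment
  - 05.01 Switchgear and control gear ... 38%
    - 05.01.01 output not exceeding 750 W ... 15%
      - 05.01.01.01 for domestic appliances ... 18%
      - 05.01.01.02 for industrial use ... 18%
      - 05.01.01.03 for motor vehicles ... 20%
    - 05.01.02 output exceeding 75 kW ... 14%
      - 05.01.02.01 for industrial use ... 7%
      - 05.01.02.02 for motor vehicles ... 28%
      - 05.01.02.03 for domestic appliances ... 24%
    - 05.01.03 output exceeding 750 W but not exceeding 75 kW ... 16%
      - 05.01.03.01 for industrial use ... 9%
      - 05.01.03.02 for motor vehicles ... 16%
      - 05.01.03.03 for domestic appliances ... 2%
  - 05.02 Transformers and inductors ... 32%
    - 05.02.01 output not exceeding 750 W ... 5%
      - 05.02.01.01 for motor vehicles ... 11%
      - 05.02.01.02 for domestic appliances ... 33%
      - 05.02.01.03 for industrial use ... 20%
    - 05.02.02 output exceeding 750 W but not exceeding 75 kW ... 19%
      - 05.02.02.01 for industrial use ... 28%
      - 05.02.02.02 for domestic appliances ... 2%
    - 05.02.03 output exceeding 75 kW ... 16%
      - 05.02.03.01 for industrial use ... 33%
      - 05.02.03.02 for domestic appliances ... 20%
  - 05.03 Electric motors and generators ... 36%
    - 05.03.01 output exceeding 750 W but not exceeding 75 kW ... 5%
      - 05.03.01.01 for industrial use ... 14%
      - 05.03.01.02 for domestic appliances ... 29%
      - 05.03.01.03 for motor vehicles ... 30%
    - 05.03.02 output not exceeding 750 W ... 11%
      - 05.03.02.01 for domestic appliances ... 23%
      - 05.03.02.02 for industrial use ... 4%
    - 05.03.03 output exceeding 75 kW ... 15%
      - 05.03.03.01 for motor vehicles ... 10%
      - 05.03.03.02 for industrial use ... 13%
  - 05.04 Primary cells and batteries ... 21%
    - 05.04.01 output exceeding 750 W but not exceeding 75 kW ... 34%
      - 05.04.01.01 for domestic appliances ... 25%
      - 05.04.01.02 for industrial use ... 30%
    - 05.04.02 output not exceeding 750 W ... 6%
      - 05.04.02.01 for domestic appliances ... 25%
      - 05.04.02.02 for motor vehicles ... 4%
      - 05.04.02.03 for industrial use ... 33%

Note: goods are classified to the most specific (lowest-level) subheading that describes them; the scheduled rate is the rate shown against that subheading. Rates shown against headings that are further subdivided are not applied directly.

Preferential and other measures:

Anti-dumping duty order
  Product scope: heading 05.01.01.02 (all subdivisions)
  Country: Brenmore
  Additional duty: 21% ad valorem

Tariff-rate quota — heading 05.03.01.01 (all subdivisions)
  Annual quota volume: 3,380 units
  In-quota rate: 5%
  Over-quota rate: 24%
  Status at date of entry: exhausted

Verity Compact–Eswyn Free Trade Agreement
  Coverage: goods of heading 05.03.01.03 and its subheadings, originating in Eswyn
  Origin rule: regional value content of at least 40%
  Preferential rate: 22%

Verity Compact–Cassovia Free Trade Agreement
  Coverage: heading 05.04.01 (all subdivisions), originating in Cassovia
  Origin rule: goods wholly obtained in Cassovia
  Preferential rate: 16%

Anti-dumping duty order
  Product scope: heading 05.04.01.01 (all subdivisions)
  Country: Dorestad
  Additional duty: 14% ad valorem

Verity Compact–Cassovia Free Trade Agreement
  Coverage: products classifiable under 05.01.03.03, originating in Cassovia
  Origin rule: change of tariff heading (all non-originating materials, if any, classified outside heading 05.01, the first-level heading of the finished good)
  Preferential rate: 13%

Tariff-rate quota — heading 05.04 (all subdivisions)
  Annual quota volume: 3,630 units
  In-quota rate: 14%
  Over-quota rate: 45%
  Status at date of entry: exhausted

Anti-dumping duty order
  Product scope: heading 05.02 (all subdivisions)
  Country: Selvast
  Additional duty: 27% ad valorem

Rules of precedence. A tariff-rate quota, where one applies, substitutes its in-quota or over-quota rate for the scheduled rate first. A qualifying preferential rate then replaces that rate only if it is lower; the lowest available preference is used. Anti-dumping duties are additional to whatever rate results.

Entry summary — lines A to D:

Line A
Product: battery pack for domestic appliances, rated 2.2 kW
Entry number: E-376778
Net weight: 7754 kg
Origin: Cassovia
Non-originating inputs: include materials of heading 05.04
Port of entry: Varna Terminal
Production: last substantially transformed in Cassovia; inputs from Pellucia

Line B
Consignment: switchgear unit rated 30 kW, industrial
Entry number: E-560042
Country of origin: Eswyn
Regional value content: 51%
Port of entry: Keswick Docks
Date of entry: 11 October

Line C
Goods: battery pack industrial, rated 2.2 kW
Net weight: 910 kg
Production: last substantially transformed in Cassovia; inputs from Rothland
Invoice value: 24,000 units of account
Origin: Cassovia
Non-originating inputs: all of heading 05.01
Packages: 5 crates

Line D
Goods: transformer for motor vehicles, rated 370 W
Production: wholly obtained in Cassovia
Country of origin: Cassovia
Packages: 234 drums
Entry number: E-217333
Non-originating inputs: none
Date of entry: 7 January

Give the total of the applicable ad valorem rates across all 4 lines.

110%

Line A: battery pack → 05.04; rated 2.2 kW → 05.04.01; for domestic appliances → 05.04.01.01. Scheduled 25%. quota on 05.04 exhausted → over-quota 45%; Cassovia agreement on 05.04.01: not wholly obtained; Cassovia agreement on 05.01.03.03: 05.04.01.01 not covered. → 45%.
Line B: switchgear unit → 05.01; rated 30 kW → 05.01.03; industrial → 05.01.03.01. Scheduled 9%. Eswyn agreement on 05.03.01.03: 05.01.03.01 not covered. → 9%.
Line C: battery pack → 05.04; rated 2.2 kW → 05.04.01; industrial → 05.04.01.02. Scheduled 30%. quota on 05.04 exhausted → over-quota 45%; Cassovia agreement on 05.04.01: not wholly obtained; Cassovia agreement on 05.01.03.03: 05.04.01.02 not covered. → 45%.
Line D: transformer → 05.02; rated 370 W → 05.02.01; for motor vehicles → 05.02.01.01. Scheduled 11%. Cassovia agreement on 05.04.01: 05.02.01.01 not covered; Cassovia agreement on 05.01.03.03: 05.02.01.01 not covered. → 11%.
Sum: 45% + 9% + 45% + 11% = 110%.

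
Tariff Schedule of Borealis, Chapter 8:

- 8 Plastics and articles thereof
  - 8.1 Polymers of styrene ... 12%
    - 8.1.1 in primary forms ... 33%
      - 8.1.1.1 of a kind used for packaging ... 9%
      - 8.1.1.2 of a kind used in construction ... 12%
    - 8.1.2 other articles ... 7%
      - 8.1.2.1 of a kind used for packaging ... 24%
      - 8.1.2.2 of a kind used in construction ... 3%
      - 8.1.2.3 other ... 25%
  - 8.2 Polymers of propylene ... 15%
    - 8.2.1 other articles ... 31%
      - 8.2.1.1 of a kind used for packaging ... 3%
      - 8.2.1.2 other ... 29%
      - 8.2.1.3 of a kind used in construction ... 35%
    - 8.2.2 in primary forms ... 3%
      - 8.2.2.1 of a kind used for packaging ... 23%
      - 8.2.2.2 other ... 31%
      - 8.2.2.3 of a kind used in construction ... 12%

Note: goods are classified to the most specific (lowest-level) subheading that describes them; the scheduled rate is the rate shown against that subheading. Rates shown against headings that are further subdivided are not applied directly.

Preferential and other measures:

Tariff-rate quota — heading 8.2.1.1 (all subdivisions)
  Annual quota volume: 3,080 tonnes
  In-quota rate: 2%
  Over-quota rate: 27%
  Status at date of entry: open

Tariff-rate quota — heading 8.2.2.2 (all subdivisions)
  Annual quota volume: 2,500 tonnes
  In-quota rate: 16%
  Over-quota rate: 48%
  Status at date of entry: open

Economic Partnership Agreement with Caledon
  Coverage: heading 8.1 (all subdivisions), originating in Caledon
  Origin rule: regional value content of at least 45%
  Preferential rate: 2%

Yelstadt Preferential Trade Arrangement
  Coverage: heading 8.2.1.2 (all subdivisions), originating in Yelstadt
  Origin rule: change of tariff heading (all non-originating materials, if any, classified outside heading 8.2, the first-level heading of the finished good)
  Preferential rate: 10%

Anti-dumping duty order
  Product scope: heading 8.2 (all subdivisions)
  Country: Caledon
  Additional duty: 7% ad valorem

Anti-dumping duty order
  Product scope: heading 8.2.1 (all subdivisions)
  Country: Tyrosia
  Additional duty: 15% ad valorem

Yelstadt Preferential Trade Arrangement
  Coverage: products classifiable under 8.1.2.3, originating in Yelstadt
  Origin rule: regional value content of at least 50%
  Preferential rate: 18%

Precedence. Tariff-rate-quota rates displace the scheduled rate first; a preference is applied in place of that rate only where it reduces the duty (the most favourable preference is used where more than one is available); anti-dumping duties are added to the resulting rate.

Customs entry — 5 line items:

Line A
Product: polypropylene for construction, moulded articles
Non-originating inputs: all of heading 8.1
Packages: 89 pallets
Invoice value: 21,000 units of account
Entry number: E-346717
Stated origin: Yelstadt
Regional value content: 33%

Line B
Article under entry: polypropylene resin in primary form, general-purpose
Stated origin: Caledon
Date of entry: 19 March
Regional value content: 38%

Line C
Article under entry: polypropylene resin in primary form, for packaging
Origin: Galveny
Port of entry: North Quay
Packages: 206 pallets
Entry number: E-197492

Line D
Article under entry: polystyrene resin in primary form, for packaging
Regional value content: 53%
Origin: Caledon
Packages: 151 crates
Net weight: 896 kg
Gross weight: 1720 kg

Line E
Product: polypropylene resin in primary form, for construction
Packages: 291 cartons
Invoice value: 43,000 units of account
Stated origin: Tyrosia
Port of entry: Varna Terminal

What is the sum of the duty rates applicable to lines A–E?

95%

Line A: polypropylene → 8.2; moulded articles → 8.2.1; for construction → 8.2.1.3. Scheduled 35%. Yelstadt agreement on 8.2.1.2: 8.2.1.3 not covered; Yelstadt agreement on 8.1.2.3: 8.2.1.3 not covered. → 35%.
Line B: polypropylene → 8.2; resin in primary form → 8.2.2; general-purpose → 8.2.2.2. Scheduled 31%. quota on 8.2.2.2 open → in-quota 16%; Caledon agreement on 8.1: 8.2.2.2 not covered; anti-dumping (Caledon, 8.2): +7%; total 16% + 7% = 23%. → 23%.
Line C: polypropylene → 8.2; resin in primary form → 8.2.2; for packaging → 8.2.2.1. Scheduled 23%. No special measure applies. → 23%.
Line D: polystyrene → 8.1; resin in primary form → 8.1.1; for packaging → 8.1.1.1. Scheduled 9%. Caledon agreement on 8.1: RVC ≥ 45% → 2% available; preferential 2%. → 2%.
Line E: polypropylene → 8.2; resin in primary form → 8.2.2; for construction → 8.2.2.3. Scheduled 12%. No special measure applies. → 12%.
Sum: 35% + 23% + 23% + 2% + 12% = 95%.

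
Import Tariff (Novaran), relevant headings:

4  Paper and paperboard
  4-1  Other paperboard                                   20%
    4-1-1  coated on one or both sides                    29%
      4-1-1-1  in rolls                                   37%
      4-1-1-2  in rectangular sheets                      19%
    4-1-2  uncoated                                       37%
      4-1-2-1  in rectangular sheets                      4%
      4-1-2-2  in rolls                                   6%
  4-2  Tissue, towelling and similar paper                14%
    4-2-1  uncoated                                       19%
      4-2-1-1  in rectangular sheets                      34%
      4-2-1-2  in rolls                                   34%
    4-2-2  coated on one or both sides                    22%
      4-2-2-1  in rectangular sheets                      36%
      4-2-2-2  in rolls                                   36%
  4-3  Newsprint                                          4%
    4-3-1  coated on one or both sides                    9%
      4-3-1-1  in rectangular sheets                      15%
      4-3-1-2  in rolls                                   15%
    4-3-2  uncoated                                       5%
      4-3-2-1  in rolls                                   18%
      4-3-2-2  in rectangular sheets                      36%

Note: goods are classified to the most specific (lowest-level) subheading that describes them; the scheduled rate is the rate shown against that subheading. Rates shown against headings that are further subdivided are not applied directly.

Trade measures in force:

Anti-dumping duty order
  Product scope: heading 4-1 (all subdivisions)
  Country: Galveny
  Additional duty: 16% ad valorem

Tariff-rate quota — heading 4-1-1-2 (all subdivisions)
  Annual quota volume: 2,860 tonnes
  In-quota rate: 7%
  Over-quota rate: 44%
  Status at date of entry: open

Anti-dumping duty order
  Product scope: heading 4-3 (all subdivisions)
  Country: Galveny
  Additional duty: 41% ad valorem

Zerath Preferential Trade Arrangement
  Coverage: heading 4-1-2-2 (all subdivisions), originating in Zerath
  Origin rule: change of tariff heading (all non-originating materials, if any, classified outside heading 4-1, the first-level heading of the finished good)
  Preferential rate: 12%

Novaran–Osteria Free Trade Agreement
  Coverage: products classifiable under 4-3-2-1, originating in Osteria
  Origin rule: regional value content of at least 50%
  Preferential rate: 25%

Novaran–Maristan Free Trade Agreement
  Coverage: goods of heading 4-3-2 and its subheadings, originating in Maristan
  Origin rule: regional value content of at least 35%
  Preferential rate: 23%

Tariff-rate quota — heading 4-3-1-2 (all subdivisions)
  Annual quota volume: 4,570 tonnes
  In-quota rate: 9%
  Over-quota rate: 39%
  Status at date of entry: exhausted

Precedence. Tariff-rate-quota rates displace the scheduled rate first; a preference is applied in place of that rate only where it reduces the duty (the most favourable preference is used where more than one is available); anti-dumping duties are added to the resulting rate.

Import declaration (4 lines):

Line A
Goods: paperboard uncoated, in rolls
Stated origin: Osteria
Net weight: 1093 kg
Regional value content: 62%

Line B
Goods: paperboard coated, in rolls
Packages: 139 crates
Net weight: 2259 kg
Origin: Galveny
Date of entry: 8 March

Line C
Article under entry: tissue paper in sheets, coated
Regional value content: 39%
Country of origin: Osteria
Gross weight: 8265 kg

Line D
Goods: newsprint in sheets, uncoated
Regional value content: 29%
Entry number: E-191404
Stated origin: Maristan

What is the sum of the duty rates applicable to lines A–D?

131%

Line A: paperboard → 4-1; uncoated → 4-1-2; in rolls → 4-1-2-2. Scheduled 6%. Osteria agreement on 4-3-2-1: 4-1-2-2 not covered. → 6%.
Line B: paperboard → 4-1; coated → 4-1-1; in rolls → 4-1-1-1. Scheduled 37%. anti-dumping (Galveny, 4-1): +16%; total 37% + 16% = 53%. → 53%.
Line C: tissue paper → 4-2; coated → 4-2-2; in sheets → 4-2-2-1. Scheduled 36%. Osteria agreement on 4-3-2-1: 4-2-2-1 not covered. → 36%.
Line D: newsprint → 4-3; uncoated → 4-3-2; in sheets → 4-3-2-2. Scheduled 36%. Maristan agreement on 4-3-2: RVC < 35%. → 36%.
Sum: 6% + 53% + 36% + 36% = 131%.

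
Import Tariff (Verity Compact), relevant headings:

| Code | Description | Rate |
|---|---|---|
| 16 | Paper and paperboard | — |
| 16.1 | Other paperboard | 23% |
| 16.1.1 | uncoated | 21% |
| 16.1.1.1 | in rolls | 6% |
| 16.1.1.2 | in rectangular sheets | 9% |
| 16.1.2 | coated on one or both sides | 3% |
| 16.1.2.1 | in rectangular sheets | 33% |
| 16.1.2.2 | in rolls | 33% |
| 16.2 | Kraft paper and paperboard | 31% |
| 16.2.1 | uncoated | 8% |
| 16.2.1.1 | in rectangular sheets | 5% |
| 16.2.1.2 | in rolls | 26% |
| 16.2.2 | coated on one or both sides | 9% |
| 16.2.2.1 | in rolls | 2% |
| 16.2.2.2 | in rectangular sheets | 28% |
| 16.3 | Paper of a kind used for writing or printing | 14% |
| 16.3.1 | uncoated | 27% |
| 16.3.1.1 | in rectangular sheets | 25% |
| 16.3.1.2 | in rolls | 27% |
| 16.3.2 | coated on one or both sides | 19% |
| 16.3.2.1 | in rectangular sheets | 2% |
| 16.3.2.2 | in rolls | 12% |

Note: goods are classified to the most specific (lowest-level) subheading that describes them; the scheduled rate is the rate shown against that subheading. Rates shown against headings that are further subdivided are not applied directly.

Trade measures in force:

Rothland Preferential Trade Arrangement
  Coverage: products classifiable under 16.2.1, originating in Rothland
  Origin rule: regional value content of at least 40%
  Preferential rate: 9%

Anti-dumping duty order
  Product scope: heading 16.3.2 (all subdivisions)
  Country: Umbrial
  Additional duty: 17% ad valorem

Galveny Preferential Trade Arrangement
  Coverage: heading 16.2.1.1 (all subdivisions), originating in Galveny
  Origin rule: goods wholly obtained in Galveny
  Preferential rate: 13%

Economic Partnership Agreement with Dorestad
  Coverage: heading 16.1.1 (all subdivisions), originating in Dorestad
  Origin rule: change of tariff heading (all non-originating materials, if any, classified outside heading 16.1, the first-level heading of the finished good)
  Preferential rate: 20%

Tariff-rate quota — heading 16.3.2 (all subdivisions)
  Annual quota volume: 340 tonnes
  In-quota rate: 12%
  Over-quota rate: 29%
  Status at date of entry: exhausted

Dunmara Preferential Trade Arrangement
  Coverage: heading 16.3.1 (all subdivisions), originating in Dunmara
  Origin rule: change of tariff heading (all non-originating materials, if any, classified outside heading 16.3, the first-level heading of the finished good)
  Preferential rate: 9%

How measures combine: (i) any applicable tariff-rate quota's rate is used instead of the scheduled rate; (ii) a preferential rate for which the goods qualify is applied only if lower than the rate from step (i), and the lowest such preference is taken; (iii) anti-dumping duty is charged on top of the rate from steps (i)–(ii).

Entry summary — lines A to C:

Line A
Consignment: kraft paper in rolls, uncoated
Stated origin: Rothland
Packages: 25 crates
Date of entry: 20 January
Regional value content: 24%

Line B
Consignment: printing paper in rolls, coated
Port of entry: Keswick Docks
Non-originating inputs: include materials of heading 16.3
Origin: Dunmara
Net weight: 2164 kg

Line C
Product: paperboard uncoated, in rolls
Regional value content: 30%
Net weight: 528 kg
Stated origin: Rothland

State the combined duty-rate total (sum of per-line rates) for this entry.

61%

Line A: kraft paper → 16.2; uncoated → 16.2.1; in rolls → 16.2.1.2. Scheduled 26%. Rothland agreement on 16.2.1: RVC < 40%. → 26%.
Line B: printing paper → 16.3; coated → 16.3.2; in rolls → 16.3.2.2. Scheduled 12%. quota on 16.3.2 exhausted → over-quota 29%; Dunmara agreement on 16.3.1: 16.3.2.2 not covered. → 29%.
Line C: paperboard → 16.1; uncoated → 16.1.1; in rolls → 16.1.1.1. Scheduled 6%. Rothland agreement on 16.2.1: 16.1.1.1 not covered. → 6%.
Sum: 26% + 29% + 6% = 61%.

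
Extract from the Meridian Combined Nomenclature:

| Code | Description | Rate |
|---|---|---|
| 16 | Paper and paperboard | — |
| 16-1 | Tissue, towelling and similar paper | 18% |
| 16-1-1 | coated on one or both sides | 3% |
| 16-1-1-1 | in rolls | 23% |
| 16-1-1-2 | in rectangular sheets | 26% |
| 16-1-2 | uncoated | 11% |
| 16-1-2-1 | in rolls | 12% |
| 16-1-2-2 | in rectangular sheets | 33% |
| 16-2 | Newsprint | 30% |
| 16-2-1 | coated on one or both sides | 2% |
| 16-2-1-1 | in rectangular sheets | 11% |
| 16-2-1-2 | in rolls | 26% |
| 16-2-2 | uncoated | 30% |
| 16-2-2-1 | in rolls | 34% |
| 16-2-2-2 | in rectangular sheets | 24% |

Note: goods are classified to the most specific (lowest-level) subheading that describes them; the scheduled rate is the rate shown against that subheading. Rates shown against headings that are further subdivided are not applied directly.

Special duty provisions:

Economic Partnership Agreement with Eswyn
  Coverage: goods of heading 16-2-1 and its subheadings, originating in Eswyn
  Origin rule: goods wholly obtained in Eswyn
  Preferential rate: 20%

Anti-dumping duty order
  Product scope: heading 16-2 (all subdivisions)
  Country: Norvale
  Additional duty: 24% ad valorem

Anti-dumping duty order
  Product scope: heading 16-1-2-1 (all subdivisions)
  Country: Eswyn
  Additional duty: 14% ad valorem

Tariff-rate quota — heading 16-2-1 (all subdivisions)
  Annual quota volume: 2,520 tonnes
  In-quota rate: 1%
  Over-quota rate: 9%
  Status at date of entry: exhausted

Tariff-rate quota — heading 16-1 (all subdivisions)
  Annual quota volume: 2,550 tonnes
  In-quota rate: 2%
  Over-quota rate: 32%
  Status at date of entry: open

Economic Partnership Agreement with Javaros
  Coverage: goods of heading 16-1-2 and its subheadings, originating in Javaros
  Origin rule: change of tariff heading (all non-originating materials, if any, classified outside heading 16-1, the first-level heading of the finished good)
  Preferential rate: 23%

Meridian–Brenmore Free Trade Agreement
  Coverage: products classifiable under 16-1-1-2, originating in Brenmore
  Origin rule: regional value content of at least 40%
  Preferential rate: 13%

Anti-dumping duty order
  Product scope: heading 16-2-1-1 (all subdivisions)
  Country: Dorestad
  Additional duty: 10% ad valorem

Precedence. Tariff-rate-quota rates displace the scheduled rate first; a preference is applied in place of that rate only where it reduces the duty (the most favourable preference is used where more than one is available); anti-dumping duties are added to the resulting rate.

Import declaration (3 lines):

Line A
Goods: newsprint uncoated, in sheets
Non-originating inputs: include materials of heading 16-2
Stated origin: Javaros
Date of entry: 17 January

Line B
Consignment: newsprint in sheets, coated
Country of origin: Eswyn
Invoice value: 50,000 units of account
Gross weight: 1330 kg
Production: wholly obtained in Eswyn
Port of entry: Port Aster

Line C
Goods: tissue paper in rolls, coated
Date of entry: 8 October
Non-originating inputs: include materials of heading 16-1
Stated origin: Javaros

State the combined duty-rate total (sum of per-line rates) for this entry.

35%

Line A: newsprint → 16-2; uncoated → 16-2-2; in sheets → 16-2-2-2. Scheduled 24%. Javaros agreement on 16-1-2: 16-2-2-2 not covered. → 24%.
Line B: newsprint → 16-2; coated → 16-2-1; in sheets → 16-2-1-1. Scheduled 11%. quota on 16-2-1 exhausted → over-quota 9%; Eswyn agreement on 16-2-1: wholly obtained → 20% available; preference 20% not lower than 9% → no reduction. → 9%.
Line C: tissue paper → 16-1; coated → 16-1-1; in rolls → 16-1-1-1. Scheduled 23%. quota on 16-1 open → in-quota 2%; Javaros agreement on 16-1-2: 16-1-1-1 not covered. → 2%.
Sum: 24% + 9% + 2% = 35%.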